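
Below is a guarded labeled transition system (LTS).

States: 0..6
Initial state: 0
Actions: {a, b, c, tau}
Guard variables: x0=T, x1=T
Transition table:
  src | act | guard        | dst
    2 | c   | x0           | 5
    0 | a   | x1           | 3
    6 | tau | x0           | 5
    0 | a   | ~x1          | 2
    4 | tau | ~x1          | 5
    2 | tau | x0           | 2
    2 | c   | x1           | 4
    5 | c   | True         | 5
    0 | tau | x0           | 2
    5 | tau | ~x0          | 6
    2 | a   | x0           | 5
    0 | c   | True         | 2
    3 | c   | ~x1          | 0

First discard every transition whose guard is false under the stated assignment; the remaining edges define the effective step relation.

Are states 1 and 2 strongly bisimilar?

Answer: NOT BISIMILAR

Analysis:
Compute ~ classes (split until stable):
  round 0: {{0,1,2,3,4,5,6}}
  round 1: {{0,2},{1,3,4},{5},{6}}
  round 2: {{0},{1,3,4},{2},{5},{6}}
Fixed point at round 3; 5 class(es).
[1]={1,3,4}  [2]={2}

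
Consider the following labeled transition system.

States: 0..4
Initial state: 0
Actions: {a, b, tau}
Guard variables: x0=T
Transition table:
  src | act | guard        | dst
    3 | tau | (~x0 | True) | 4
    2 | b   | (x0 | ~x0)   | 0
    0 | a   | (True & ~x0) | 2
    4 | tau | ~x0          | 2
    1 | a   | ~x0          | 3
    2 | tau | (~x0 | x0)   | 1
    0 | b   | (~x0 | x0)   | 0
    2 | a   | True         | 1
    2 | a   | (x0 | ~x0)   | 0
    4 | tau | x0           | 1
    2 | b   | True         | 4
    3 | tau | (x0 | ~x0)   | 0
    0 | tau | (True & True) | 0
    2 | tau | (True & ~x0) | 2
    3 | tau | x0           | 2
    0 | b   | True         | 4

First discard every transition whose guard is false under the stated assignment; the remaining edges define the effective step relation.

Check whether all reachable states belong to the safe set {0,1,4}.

Inv-set: {0,1,4}
R = {0,1,4}
  0: ✓
  1: ✓
  4: ✓

Answer: INVARIANT HOLDS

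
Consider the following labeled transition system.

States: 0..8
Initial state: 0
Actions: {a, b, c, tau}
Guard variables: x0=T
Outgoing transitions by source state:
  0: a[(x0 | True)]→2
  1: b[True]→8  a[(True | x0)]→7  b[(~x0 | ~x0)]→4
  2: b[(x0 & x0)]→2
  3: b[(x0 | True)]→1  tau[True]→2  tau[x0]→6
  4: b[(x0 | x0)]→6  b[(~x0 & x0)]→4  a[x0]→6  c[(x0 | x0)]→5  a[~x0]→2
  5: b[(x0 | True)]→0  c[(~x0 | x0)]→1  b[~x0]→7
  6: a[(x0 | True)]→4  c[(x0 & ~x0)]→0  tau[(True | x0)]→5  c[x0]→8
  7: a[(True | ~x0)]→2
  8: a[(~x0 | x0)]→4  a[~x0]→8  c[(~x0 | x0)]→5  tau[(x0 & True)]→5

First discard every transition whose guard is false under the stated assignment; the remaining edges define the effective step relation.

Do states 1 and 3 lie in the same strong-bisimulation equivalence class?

Bisimulation quotient by refinement:
  π0 = {{0,1,2,3,4,5,6,7,8}}
  π1 = {{0,7},{1},{2},{3},{4},{5},{6,8}}
  π2 = {{0,7},{1},{2},{3},{4},{5},{6},{8}}
Fixed point at round 3; 8 class(es).
class of 1: {1}; class of 3: {3}

Answer: NOT BISIMILAR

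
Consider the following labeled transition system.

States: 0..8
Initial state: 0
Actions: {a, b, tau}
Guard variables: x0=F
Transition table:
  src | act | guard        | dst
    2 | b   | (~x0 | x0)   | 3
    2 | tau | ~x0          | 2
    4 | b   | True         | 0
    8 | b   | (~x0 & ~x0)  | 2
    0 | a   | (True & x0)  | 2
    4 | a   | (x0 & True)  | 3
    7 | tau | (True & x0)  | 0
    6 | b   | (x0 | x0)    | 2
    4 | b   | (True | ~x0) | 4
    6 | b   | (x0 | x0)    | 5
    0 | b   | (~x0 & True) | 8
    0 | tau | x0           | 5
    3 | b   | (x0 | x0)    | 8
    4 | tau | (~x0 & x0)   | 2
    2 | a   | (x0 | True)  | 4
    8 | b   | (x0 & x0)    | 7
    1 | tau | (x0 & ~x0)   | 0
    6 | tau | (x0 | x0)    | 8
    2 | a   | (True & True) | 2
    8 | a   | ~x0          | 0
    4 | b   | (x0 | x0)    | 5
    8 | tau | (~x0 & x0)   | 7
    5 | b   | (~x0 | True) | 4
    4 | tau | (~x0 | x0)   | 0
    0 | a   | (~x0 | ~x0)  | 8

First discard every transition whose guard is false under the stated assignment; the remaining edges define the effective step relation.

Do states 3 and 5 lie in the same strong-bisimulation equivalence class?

Refine partition for ~:
  round 0: {{0,1,2,3,4,5,6,7,8}}
  round 1: {{0,8},{1,3,6,7},{2},{4},{5}}
  round 2: {{0},{1,3,6,7},{2},{4},{5},{8}}
6 equivalence class(es) (converged in 3)
3∈{1,3,6,7}, 5∈{5}

Answer: NOT BISIMILAR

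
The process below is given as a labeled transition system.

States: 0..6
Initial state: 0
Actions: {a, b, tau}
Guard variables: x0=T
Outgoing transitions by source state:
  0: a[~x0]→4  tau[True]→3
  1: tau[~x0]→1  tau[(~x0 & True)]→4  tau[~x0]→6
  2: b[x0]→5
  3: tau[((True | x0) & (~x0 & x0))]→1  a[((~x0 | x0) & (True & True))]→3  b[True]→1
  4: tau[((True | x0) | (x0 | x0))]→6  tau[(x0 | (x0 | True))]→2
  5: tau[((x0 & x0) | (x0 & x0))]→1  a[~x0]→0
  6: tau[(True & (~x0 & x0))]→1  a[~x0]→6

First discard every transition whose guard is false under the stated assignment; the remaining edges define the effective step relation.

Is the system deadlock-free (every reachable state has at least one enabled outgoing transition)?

Answer: DEADLOCK at state 1

Trace:
R = {0,1,3}
  0: tau→3  [deg 1]
  1: ∅  [deadlock]
  3: a→3  b→1  [deg 2]
trace reaching 1: tau·b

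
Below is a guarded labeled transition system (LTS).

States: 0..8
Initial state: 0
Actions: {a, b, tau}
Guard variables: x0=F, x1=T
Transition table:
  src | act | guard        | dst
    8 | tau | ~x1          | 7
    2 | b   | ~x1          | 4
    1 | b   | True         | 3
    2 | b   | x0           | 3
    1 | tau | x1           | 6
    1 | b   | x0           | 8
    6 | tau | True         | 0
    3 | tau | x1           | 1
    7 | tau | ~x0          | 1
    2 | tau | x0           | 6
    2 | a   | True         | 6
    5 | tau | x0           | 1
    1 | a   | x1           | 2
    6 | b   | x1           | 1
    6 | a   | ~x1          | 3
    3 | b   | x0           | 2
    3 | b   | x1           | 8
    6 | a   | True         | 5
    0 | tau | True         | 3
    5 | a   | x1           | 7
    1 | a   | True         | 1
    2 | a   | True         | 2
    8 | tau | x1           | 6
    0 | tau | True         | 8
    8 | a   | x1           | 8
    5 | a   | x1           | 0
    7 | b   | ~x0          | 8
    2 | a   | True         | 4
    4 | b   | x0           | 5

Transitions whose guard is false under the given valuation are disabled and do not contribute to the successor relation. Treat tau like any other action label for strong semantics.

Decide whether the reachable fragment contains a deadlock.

R = {0,1,2,3,4,5,6,7,8}
  0: tau→3  tau→8  [2 exit(s)]
  1: a→1  a→2  b→3  tau→6  [4 exit(s)]
  2: a→2  a→4  a→6  [3 exit(s)]
  3: b→8  tau→1  [2 exit(s)]
  4: ∅  [STUCK]
  5: a→0  a→7  [2 exit(s)]
  6: a→5  b→1  tau→0  [3 exit(s)]
  7: b→8  tau→1  [2 exit(s)]
  8: a→8  tau→6  [2 exit(s)]
witness 4: tau·tau·a·a

Answer: DEADLOCK at state 4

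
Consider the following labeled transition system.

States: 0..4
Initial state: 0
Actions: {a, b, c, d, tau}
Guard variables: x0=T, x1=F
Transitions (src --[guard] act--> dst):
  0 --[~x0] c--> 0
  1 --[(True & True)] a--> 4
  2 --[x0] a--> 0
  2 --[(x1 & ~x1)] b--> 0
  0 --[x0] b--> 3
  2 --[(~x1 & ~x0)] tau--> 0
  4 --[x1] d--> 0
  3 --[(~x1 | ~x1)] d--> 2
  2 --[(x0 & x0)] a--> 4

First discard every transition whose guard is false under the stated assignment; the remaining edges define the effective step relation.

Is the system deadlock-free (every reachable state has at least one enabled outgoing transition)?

Answer: DEADLOCK at state 4

Working:
Reachable = {0,2,3,4}
  0: b→3  [1 out]
  2: a→0  a→4  [2 out]
  3: d→2  [1 out]
  4: ∅  [no exit]
witness 4: b·d·a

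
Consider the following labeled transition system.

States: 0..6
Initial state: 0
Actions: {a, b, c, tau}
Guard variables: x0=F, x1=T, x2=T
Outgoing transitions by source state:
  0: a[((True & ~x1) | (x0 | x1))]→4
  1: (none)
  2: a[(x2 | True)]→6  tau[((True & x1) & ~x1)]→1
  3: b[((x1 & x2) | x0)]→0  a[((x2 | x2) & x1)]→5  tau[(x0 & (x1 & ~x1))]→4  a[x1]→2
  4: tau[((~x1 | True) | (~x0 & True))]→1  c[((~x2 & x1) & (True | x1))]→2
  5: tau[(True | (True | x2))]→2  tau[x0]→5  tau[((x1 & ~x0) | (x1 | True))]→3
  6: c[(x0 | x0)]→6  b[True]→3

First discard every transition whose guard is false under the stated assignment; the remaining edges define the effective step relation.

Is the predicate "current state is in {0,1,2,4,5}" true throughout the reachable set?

Answer: INVARIANT HOLDS

Trace:
Inv-set: {0,1,2,4,5}
Reach set: {0,1,4}
  0: ok
  1: ok
  4: ok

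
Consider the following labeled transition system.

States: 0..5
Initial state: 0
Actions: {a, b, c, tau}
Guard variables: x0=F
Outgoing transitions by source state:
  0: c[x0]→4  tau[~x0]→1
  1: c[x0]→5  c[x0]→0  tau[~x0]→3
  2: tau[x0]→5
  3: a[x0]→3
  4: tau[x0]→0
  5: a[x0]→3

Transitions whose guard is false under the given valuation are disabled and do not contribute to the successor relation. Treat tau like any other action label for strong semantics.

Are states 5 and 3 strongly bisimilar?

Answer: BISIMILAR

Analysis:
Refine partition for ~:
  P[0] = {{0,1,2,3,4,5}}
  P[1] = {{0,1},{2,3,4,5}}
  P[2] = {{0},{1},{2,3,4,5}}
Fixed point at round 3; 3 class(es).
class of 5: {2,3,4,5}; class of 3: {2,3,4,5}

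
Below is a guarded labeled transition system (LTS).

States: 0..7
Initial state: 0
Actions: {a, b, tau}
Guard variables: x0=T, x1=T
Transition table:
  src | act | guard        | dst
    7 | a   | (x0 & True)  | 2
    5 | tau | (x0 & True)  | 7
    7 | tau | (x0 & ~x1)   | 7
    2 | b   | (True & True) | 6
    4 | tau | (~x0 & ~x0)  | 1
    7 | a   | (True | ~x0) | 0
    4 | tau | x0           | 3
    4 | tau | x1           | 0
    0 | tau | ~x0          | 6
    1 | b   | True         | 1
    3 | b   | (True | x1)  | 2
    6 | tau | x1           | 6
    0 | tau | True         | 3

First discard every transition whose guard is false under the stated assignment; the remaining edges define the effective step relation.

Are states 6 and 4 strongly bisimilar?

Bisimulation quotient by refinement:
  π0 = {{0,1,2,3,4,5,6,7}}
  π1 = {{0,4,5,6},{1,2,3},{7}}
  π2 = {{0},{1,3},{2},{4},{5},{6},{7}}
  π3 = {{0},{1},{2},{3},{4},{5},{6},{7}}
stable after 4 split(s): 8 block(s)
6∈{6}, 4∈{4}

Answer: NOT BISIMILAR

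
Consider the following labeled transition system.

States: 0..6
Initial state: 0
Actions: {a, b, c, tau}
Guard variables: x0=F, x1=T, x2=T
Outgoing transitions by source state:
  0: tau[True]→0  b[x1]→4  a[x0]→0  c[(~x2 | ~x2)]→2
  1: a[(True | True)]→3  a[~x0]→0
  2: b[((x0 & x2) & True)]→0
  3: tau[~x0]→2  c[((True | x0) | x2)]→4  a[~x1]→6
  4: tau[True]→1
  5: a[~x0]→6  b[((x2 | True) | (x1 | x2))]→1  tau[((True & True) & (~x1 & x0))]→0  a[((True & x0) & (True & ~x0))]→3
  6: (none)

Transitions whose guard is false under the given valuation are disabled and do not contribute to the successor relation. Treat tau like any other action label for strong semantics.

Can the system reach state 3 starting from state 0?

9 transition(s) survive guard evaluation.
depth 0: {0}
depth 1: {4}  cumulative {0,4}
depth 2: {1}  cumulative {0,1,4}
depth 3: {3}  cumulative {0,1,3,4}
depth 4: {2}  cumulative {0,1,2,3,4}
Reach set: {0,1,2,3,4}
Path to 3: b·tau·a

Answer: REACHABLE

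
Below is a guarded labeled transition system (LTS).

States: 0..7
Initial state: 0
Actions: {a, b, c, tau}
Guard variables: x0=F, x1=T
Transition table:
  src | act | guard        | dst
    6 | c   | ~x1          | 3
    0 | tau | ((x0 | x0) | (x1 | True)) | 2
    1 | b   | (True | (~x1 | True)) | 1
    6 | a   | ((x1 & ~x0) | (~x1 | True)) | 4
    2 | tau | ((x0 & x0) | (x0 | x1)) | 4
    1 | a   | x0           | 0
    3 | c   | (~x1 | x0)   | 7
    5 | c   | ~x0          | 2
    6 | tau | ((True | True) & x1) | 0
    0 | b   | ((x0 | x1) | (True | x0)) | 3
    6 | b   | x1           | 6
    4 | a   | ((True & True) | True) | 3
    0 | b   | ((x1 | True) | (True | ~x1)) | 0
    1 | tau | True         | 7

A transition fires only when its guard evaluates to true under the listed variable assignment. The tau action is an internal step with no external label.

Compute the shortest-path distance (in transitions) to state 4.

BFS to 4:
  depth 0: {0}
  depth 1: {2,3}
  depth 2: {4}
first hit 4 at d=2 via tau·tau

Answer: 2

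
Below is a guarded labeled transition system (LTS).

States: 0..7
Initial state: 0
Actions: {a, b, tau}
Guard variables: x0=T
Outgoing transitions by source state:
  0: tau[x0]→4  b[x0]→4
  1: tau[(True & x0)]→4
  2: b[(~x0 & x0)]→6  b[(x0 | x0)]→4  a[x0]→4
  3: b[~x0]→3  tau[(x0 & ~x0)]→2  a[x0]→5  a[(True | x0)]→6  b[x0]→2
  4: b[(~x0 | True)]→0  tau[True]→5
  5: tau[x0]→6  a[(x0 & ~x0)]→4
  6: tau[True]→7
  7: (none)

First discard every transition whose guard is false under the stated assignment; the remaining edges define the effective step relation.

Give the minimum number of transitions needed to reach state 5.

Breadth-first toward 5:
  depth 0: {0}
  depth 1: {4}
  depth 2: {5}
5 enters at depth 2; path b·tau

Answer: 2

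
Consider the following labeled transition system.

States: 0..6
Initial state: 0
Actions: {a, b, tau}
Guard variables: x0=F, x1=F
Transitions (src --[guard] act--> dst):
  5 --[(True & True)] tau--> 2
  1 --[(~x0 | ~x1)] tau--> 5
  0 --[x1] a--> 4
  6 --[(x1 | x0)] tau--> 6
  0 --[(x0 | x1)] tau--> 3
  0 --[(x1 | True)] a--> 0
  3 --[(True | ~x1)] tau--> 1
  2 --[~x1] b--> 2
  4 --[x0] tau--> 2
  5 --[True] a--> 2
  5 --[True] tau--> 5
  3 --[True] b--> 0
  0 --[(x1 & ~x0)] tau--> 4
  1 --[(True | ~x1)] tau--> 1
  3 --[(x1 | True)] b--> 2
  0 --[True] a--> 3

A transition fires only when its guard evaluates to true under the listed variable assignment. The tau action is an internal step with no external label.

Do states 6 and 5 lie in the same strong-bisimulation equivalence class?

Compute ~ classes (split until stable):
  π0 = {{0,1,2,3,4,5,6}}
  π1 = {{0},{1},{2},{3},{4,6},{5}}
Fixed point at round 2; 6 class(es).
[6]={4,6}  [5]={5}

Answer: NOT BISIMILAR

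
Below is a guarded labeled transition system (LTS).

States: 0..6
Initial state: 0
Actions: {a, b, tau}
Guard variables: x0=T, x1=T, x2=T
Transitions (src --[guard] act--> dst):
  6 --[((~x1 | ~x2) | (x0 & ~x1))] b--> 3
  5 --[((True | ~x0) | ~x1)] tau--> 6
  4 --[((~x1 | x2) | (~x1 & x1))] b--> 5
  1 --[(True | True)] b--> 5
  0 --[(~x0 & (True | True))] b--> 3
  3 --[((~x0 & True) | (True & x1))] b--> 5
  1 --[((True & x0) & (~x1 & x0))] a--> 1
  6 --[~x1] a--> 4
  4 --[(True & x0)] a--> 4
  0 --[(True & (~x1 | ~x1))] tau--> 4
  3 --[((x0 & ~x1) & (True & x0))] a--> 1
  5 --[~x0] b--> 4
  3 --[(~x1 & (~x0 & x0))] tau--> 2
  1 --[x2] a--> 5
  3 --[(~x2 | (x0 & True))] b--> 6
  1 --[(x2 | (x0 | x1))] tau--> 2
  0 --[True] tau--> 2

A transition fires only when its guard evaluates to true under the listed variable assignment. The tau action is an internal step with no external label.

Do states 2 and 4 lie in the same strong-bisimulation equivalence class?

Answer: NOT BISIMILAR

Working:
Compute ~ classes (split until stable):
  π0 = {{0,1,2,3,4,5,6}}
  π1 = {{0,5},{1},{2,6},{3},{4}}
Fixed point at round 2; 5 class(es).
[2]={2,6}  [4]={4}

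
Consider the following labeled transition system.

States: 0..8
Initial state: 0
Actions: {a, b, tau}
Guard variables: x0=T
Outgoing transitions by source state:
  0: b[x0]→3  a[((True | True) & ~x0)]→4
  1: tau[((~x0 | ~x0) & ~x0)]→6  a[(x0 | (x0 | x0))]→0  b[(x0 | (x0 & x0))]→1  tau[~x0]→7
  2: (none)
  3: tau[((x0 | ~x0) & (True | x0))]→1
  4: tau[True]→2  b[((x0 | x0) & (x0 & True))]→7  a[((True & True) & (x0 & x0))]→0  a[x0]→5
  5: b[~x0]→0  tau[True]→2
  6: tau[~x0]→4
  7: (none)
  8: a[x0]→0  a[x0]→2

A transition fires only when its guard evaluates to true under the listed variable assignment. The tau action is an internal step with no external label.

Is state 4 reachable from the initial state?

Answer: UNREACHABLE

Analysis:
Guard filter leaves 11 enabled edge(s).
L0 = {0}
L1 = {3}  now seen {0,3}
L2 = {1}  now seen {0,1,3}
Reachable = {0,1,3}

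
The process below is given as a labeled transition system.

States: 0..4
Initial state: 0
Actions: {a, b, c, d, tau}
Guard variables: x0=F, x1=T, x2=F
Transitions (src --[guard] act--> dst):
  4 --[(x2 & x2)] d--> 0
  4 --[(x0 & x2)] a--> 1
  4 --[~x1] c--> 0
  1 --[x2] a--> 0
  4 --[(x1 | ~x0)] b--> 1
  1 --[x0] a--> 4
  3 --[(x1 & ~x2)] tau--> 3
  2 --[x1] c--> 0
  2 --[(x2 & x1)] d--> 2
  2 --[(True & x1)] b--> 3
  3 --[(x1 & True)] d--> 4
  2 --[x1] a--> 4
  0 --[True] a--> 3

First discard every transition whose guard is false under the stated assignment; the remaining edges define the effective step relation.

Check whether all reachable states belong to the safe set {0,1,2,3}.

Allowed set {0,1,2,3}
Reach set: {0,1,3,4}
  0: safe
  1: safe
  3: safe
  4: ✗ unsafe
reach 4 via a·d — violates

Answer: INVARIANT VIOLATED at state 4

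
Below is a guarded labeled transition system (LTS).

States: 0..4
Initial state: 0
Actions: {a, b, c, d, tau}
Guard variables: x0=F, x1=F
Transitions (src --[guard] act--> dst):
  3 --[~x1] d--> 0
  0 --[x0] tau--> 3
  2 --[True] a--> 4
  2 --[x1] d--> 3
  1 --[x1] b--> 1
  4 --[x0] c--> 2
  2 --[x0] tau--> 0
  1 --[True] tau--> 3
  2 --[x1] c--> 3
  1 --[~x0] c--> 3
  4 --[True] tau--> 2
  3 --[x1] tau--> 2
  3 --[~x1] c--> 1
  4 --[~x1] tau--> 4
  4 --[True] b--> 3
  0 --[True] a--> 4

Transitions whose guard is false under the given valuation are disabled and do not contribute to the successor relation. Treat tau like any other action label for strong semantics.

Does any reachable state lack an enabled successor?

Answer: DEADLOCK-FREE

Trace:
Reachable = {0,1,2,3,4}
  0: a→4  [1 exit(s)]
  1: c→3  tau→3  [2 exit(s)]
  2: a→4  [1 exit(s)]
  3: c→1  d→0  [2 exit(s)]
  4: b→3  tau→2  tau→4  [3 exit(s)]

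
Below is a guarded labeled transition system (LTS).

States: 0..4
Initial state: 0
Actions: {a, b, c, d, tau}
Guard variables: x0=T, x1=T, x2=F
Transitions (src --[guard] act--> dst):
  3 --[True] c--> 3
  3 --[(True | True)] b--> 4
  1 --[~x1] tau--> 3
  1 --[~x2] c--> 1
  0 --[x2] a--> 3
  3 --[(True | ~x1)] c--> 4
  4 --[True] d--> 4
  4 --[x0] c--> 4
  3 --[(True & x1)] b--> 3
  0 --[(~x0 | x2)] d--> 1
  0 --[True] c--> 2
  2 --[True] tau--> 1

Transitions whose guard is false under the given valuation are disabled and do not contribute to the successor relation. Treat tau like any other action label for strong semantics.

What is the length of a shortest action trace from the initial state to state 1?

Breadth-first toward 1:
  Layer 0: {0}
  Layer 1: {2}
  Layer 2: {1}
first hit 1 at d=2 via c·tau

Answer: 2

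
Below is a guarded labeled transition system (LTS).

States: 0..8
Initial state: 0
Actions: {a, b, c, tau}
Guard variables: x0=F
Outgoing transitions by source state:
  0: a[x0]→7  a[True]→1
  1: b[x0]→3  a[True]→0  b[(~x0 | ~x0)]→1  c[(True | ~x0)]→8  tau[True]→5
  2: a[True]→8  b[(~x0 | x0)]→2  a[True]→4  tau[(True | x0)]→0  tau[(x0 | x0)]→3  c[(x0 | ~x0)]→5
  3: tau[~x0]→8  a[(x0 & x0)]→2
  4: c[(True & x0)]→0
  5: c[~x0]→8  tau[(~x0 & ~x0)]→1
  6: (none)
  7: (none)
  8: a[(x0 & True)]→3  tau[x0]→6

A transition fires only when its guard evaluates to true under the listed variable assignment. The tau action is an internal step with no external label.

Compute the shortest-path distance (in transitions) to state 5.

Breadth-first toward 5:
  Layer 0: {0}
  Layer 1: {1}
  Layer 2: {5,8}
depth(5)=2, e.g. a·tau

Answer: 2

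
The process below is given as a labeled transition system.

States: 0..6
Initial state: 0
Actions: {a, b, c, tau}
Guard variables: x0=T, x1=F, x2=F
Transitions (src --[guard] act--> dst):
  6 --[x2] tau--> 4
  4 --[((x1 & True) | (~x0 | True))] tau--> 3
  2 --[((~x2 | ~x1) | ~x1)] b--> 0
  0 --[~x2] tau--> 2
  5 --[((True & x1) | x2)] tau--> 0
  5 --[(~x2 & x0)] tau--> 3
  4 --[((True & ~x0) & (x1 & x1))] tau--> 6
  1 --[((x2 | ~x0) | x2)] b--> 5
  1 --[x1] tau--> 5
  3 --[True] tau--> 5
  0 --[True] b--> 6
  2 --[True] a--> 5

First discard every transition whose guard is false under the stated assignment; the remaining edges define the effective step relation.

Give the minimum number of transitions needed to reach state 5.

Answer: 2

Trace:
Breadth-first toward 5:
  Layer 0: {0}
  Layer 1: {2,6}
  Layer 2: {5}
first hit 5 at d=2 via tau·a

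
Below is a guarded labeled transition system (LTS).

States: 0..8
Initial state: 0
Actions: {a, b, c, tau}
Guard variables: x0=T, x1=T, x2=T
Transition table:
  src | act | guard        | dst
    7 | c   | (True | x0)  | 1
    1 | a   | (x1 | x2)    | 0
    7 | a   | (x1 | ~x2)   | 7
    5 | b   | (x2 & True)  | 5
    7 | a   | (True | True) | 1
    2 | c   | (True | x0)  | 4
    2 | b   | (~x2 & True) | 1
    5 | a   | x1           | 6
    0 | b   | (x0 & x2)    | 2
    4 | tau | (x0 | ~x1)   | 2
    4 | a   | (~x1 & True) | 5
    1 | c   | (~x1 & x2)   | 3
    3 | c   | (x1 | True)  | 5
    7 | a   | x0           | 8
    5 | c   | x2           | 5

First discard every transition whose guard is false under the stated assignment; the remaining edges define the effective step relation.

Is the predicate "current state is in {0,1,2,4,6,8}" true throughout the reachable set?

Safe = {0,1,2,4,6,8}
Reachable = {0,2,4}
  0: ✓
  2: ✓
  4: ✓

Answer: INVARIANT HOLDS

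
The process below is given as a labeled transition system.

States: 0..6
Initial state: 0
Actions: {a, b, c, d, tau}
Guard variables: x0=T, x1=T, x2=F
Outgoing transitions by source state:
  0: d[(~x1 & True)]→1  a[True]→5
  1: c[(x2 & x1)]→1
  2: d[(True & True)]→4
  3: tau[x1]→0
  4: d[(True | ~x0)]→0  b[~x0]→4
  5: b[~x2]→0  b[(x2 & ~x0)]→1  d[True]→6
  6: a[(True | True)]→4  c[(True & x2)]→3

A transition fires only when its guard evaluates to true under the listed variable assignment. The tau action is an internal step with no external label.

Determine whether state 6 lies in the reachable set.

7 transition(s) survive guard evaluation.
L0 = {0}
L1 = {5}  now seen {0,5}
L2 = {6}  now seen {0,5,6}
L3 = {4}  now seen {0,4,5,6}
Reach set: {0,4,5,6}
witness 6: a·d

Answer: REACHABLE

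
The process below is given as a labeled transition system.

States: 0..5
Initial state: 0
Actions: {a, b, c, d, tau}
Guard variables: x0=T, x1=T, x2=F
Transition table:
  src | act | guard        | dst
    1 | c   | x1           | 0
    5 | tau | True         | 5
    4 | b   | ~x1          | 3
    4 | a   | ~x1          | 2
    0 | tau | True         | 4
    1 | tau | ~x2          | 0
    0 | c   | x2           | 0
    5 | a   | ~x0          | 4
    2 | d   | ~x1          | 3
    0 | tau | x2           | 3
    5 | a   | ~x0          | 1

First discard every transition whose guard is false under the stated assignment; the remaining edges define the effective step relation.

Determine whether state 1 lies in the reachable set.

Answer: UNREACHABLE

Working:
4 transition(s) survive guard evaluation.
depth 0: {0}
depth 1: {4}  cumulative {0,4}
Reach set: {0,4}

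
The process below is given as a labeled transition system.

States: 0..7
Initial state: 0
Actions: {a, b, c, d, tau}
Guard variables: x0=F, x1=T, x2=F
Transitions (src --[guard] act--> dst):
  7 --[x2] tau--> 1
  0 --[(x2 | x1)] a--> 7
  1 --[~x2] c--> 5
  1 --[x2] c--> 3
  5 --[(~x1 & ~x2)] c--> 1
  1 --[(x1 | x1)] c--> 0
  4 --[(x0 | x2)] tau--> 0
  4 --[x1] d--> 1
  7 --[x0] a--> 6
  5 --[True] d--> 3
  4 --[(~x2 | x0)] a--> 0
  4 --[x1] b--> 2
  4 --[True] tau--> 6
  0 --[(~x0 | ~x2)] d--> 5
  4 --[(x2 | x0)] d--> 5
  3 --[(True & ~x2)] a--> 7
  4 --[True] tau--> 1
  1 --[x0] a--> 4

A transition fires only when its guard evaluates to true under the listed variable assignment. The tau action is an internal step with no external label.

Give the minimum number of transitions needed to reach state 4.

BFS to 4:
  Layer 0: {0}
  Layer 1: {5,7}
  Layer 2: {3}
4 never appears.

Answer: UNREACHABLE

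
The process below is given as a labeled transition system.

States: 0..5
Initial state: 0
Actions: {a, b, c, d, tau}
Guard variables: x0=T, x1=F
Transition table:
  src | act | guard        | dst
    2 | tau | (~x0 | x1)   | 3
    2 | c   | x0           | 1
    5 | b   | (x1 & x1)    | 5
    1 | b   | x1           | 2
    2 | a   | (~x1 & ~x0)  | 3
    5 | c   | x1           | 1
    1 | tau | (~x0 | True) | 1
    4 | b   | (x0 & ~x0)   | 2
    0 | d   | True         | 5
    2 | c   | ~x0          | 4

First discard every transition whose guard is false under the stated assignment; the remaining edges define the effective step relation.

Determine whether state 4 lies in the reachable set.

3 transition(s) survive guard evaluation.
L0 = {0}
L1 = {5}  total {0,5}
Reachable = {0,5}

Answer: UNREACHABLE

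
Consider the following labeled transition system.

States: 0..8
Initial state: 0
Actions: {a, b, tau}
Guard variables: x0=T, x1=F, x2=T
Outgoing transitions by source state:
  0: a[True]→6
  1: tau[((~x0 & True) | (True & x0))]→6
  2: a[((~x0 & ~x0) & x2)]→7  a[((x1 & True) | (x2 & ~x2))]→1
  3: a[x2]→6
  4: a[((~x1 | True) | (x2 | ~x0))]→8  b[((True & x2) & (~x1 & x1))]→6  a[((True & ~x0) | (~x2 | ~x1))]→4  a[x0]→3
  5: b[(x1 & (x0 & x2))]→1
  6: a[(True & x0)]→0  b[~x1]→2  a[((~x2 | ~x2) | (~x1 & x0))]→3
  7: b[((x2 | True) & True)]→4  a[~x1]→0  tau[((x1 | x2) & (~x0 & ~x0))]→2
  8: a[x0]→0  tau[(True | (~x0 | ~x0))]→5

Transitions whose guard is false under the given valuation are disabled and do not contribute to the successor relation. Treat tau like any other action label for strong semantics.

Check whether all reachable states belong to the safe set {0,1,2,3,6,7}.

Answer: INVARIANT HOLDS

Trace:
Allowed set {0,1,2,3,6,7}
R = {0,2,3,6}
  0: safe
  2: safe
  3: safe
  6: safe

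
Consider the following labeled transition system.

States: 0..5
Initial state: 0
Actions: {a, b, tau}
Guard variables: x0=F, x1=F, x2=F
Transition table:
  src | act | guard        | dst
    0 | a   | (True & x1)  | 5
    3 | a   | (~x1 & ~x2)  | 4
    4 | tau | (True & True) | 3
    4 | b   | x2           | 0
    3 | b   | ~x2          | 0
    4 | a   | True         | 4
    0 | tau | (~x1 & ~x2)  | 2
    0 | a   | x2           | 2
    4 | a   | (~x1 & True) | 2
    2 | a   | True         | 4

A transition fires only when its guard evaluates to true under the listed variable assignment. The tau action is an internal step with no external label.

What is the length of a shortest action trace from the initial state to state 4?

Breadth-first toward 4:
  Layer 0: {0}
  Layer 1: {2}
  Layer 2: {4}
depth(4)=2, e.g. tau·a

Answer: 2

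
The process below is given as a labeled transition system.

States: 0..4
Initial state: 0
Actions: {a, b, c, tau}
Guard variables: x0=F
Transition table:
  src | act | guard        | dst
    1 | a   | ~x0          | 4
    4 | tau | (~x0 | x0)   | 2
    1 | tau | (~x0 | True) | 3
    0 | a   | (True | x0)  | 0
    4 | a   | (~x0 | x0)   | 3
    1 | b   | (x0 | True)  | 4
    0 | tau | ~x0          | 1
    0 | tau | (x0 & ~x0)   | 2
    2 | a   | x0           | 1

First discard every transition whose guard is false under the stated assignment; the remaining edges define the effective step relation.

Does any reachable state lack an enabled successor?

R = {0,1,2,3,4}
  0: a→0  tau→1  [deg 2]
  1: a→4  b→4  tau→3  [deg 3]
  2: ∅  [no exit]
  3: ∅  [no exit]
  4: a→3  tau→2  [deg 2]
witness 2: tau·a·tau

Answer: DEADLOCK at state 2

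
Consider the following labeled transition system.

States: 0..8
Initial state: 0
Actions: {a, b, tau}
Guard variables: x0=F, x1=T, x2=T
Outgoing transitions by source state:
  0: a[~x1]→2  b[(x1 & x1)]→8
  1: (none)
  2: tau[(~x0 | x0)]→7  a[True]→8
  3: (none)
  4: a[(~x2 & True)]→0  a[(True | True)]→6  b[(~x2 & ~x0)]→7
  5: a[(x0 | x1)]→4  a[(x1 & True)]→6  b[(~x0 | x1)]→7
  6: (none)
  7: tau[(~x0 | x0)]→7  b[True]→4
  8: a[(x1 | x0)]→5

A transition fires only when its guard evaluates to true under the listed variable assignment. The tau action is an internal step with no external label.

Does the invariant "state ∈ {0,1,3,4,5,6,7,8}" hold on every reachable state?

Answer: INVARIANT HOLDS

Analysis:
Safe = {0,1,3,4,5,6,7,8}
Reach set: {0,4,5,6,7,8}
  0: safe
  4: safe
  5: safe
  6: safe
  7: safe
  8: safe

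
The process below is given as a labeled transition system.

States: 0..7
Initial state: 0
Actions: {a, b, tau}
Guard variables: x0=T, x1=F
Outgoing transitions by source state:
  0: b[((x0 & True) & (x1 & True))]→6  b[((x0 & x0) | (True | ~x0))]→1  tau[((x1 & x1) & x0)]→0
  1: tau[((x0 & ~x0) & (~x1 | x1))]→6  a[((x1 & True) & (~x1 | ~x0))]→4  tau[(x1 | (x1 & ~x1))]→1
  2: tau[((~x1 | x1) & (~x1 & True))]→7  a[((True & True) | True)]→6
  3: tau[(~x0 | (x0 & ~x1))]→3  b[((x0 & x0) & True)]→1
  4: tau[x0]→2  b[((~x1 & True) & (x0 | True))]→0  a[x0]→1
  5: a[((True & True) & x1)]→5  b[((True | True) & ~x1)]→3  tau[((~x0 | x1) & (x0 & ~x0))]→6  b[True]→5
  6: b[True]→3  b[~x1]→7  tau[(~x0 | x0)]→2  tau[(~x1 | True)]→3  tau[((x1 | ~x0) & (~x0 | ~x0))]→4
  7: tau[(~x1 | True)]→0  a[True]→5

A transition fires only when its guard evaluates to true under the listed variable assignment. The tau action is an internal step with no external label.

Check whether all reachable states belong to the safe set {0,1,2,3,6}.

Inv-set: {0,1,2,3,6}
Reach set: {0,1}
  0: ok
  1: ok

Answer: INVARIANT HOLDS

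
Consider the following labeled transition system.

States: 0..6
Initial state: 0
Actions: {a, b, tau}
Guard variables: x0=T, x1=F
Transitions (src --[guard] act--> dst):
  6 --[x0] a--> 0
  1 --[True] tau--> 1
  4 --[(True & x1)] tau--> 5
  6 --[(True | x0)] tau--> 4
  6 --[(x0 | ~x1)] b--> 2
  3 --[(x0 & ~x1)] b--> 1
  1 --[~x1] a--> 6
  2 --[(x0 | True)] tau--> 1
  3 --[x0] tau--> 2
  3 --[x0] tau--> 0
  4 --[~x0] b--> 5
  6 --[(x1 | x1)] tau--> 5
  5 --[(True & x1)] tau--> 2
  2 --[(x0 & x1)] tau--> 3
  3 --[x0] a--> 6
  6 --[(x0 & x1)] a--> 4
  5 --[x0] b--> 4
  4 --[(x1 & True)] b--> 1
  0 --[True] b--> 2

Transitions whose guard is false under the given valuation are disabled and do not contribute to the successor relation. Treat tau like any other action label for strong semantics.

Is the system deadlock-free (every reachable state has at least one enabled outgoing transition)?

Reach set: {0,1,2,4,6}
  0: b→2  [1 exit(s)]
  1: a→6  tau→1  [2 exit(s)]
  2: tau→1  [1 exit(s)]
  4: ∅  [STUCK]
  6: a→0  b→2  tau→4  [3 exit(s)]
witness 4: b·tau·a·tau

Answer: DEADLOCK at state 4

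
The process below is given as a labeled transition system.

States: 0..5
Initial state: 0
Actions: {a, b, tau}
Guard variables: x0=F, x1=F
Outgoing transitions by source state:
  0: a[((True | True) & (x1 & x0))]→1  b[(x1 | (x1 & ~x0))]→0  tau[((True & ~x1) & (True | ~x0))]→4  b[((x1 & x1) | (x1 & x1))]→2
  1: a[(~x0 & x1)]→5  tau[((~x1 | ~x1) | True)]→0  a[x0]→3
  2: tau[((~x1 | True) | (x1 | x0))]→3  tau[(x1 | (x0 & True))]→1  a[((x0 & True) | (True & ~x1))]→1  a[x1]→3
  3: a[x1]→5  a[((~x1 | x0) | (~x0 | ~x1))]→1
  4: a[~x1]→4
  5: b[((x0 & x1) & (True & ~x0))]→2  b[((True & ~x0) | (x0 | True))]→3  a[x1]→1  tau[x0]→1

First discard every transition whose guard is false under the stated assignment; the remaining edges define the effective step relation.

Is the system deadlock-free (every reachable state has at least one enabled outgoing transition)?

Answer: DEADLOCK-FREE

Analysis:
R = {0,4}
  0: tau→4  [deg 1]
  4: a→4  [deg 1]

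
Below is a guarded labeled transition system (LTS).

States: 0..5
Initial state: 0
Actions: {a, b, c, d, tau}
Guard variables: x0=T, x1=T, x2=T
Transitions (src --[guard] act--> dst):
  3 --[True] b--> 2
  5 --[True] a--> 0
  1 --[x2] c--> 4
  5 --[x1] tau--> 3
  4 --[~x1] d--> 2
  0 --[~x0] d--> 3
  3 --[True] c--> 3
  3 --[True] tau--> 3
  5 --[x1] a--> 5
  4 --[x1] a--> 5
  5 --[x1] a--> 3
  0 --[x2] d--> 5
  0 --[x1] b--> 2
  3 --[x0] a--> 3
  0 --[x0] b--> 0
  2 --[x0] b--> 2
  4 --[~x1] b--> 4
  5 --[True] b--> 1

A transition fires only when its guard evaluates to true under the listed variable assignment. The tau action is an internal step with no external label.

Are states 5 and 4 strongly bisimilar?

Answer: NOT BISIMILAR

Analysis:
Refine partition for ~:
  P[0] = {{0,1,2,3,4,5}}
  P[1] = {{0},{1},{2},{3},{4},{5}}
stable after 2 split(s): 6 block(s)
[5]={5}  [4]={4}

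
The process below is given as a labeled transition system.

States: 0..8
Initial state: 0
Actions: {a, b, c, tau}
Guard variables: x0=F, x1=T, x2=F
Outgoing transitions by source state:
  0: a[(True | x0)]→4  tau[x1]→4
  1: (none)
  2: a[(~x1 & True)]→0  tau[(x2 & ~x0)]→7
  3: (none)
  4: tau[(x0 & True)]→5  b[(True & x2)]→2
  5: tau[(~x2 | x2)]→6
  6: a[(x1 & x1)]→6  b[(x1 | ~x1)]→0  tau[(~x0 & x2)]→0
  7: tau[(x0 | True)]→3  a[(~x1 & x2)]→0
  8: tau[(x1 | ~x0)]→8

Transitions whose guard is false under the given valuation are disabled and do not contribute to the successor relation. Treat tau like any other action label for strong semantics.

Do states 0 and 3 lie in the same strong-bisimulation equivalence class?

Answer: NOT BISIMILAR

Trace:
Refine partition for ~:
  π0 = {{0,1,2,3,4,5,6,7,8}}
  π1 = {{0},{1,2,3,4},{5,7,8},{6}}
  π2 = {{0},{1,2,3,4},{5},{6},{7},{8}}
stable after 3 split(s): 6 block(s)
0∈{0}, 3∈{1,2,3,4}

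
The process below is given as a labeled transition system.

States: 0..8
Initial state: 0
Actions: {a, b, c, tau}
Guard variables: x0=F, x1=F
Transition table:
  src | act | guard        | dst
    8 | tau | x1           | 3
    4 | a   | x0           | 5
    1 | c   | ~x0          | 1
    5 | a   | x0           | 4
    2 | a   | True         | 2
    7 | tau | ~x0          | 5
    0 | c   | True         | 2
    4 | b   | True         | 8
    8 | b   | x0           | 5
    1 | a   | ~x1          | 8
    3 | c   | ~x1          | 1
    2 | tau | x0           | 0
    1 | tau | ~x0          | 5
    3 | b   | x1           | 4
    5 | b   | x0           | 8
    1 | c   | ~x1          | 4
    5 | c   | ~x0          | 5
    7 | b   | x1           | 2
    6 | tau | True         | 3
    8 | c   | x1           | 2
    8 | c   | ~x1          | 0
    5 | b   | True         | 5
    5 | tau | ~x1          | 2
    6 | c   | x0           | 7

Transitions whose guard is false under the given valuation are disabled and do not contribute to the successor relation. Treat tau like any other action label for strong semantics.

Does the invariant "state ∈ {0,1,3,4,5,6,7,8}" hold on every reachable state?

Inv-set: {0,1,3,4,5,6,7,8}
Reachable = {0,2}
  0: ✓
  2: ✗ unsafe
counterexample path to 2: c

Answer: INVARIANT VIOLATED at state 2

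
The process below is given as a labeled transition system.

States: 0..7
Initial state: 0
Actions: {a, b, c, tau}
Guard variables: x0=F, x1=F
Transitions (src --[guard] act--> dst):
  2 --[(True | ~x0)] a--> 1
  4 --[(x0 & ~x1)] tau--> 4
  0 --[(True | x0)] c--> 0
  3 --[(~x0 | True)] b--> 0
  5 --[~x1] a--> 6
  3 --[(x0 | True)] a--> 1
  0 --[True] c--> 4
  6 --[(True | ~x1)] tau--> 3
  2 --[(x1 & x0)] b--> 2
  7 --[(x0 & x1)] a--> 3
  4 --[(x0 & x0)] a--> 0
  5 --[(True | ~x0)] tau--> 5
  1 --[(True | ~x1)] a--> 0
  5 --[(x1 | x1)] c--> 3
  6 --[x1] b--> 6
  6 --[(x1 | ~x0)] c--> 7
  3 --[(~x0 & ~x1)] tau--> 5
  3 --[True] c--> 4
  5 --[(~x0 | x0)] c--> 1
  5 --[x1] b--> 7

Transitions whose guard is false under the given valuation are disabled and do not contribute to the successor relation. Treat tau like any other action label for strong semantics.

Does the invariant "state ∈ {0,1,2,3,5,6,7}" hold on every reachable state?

Inv-set: {0,1,2,3,5,6,7}
Reach set: {0,4}
  0: ok
  4: outside
witness against invariant: c → 4

Answer: INVARIANT VIOLATED at state 4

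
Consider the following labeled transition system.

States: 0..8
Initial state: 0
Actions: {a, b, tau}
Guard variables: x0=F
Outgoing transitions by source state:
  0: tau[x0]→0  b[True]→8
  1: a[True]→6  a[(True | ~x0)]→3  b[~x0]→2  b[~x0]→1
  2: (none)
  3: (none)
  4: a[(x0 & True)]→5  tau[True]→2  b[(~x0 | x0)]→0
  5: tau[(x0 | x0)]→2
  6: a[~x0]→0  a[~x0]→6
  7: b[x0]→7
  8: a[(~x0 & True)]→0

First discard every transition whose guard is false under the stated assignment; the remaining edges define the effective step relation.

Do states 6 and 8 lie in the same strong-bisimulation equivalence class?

Answer: NOT BISIMILAR

Working:
Refine partition for ~:
  π0 = {{0,1,2,3,4,5,6,7,8}}
  π1 = {{0},{1},{2,3,5,7},{4},{6,8}}
  π2 = {{0},{1},{2,3,5,7},{4},{6},{8}}
stable after 3 split(s): 6 block(s)
6∈{6}, 8∈{8}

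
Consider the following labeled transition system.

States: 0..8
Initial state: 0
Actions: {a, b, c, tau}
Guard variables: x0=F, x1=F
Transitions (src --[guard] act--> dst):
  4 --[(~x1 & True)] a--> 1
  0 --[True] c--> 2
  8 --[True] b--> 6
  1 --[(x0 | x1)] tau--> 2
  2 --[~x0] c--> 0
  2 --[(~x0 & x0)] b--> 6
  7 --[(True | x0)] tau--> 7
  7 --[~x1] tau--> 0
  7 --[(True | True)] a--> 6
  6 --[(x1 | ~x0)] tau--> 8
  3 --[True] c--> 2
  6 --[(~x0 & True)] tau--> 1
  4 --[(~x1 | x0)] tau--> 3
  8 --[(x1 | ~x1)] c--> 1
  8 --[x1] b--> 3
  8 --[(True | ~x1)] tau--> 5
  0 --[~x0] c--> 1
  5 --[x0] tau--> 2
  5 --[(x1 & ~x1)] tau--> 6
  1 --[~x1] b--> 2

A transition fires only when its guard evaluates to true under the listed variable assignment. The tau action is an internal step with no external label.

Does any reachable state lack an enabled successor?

Answer: DEADLOCK-FREE

Working:
R = {0,1,2}
  0: c→1  c→2  [2 out]
  1: b→2  [1 out]
  2: c→0  [1 out]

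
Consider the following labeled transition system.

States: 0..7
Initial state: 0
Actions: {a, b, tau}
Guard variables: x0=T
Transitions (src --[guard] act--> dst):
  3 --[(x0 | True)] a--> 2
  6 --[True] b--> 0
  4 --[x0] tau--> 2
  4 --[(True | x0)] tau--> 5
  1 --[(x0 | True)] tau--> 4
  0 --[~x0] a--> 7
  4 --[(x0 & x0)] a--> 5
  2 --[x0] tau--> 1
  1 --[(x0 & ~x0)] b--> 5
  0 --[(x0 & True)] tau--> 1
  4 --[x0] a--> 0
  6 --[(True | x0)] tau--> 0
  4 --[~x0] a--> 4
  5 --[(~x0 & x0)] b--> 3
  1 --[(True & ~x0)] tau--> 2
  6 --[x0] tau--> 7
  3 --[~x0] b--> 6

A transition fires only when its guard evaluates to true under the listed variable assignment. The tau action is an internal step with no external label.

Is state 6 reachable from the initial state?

After dropping false guards: 11 live edges.
Layer 0: {0}
Layer 1: {1}  cumulative {0,1}
Layer 2: {4}  cumulative {0,1,4}
Layer 3: {2,5}  cumulative {0,1,2,4,5}
Reachable = {0,1,2,4,5}

Answer: UNREACHABLE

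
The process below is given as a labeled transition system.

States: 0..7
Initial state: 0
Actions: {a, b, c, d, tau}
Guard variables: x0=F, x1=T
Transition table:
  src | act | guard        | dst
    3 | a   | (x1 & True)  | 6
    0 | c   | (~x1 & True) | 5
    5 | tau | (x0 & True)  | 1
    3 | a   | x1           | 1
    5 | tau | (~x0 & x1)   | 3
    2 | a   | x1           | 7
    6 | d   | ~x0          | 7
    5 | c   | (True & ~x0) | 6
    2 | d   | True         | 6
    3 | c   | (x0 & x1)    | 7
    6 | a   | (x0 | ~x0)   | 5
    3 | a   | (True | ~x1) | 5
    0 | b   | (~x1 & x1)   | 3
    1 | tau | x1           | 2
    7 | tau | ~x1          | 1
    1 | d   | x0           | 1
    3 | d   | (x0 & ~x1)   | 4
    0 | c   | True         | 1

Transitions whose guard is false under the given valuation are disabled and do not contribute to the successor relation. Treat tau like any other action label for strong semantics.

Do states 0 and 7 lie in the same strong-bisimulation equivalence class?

Refine partition for ~:
  round 0: {{0,1,2,3,4,5,6,7}}
  round 1: {{0},{1},{2,6},{3},{4,7},{5}}
  round 2: {{0},{1},{2},{3},{4,7},{5},{6}}
stable after 3 split(s): 7 block(s)
[0]={0}  [7]={4,7}

Answer: NOT BISIMILAR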